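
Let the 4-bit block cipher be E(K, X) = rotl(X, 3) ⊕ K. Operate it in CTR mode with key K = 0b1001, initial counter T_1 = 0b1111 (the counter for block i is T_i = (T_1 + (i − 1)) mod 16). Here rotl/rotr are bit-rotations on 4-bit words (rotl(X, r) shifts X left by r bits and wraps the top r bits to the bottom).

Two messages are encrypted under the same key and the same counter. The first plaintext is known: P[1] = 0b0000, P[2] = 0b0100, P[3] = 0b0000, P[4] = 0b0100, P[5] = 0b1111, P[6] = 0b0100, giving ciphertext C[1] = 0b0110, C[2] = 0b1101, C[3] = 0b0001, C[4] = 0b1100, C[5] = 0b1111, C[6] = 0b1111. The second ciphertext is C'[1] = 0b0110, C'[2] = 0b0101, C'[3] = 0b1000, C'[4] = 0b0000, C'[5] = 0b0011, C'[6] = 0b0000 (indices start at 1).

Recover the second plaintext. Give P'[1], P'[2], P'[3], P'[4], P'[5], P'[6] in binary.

In CTR with a reused counter, both messages share the same keystream S_i, so C_i ⊕ C'_i = P_i ⊕ P'_i and thus P'_i = P_i ⊕ C_i ⊕ C'_i.
P'[1]: 0b0000 ⊕ 0b0110 ⊕ 0b0110 = 0b0000.
P'[2]: 0b0100 ⊕ 0b1101 ⊕ 0b0101 = 0b1100.
P'[3]: 0b0000 ⊕ 0b0001 ⊕ 0b1000 = 0b1001.
P'[4]: 0b0100 ⊕ 0b1100 ⊕ 0b0000 = 0b1000.
P'[5]: 0b1111 ⊕ 0b1111 ⊕ 0b0011 = 0b0011.
P'[6]: 0b0100 ⊕ 0b1111 ⊕ 0b0000 = 0b1011.

P'[1] = 0b0000, P'[2] = 0b1100, P'[3] = 0b1001, P'[4] = 0b1000, P'[5] = 0b0011, P'[6] = 0b1011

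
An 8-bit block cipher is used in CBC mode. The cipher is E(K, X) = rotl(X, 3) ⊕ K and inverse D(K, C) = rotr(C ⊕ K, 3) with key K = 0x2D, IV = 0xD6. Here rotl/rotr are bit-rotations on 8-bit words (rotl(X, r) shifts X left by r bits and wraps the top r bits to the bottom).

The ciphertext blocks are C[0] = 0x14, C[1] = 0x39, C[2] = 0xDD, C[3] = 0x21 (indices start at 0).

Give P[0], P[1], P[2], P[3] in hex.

CBC decryption: P_i = D(K, C_i) ⊕ C_{i−1}, with C_{−1} = IV.
P[0]: D(K, 0x14) = 0x27; 0x27 ⊕ 0xD6 = 0xF1.
P[1]: D(K, 0x39) = 0x82; 0x82 ⊕ 0x14 = 0x96.
P[2]: D(K, 0xDD) = 0x1E; 0x1E ⊕ 0x39 = 0x27.
P[3]: D(K, 0x21) = 0x81; 0x81 ⊕ 0xDD = 0x5C.

P[0] = 0xF1, P[1] = 0x96, P[2] = 0x27, P[3] = 0x5C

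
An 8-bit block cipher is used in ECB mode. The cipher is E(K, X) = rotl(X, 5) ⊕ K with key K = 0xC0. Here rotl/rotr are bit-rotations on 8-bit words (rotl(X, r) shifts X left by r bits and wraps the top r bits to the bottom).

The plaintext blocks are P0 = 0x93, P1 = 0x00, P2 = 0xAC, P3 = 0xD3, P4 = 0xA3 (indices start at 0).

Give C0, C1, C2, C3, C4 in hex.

C0 = 0xB2, C1 = 0xC0, C2 = 0x55, C3 = 0xBA, C4 = 0xB4

ECB encryption: C_i = E(K, P_i).
C0: E(K, 0x93) = 0xB2.
C1: E(K, 0x00) = 0xC0.
C2: E(K, 0xAC) = 0x55.
C3: E(K, 0xD3) = 0xBA.
C4: E(K, 0xA3) = 0xB4.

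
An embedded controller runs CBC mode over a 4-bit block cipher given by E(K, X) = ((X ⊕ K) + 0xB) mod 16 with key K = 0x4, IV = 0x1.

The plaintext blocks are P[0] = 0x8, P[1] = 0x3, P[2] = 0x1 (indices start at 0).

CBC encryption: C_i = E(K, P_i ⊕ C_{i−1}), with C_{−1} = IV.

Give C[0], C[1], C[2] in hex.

C[0]: P[0] ⊕ 0x1 = 0x9; E(K, 0x9) = 0x8.
C[1]: P[1] ⊕ 0x8 = 0xB; E(K, 0xB) = 0xA.
C[2]: P[2] ⊕ 0xA = 0xB; E(K, 0xB) = 0xA.

C[0] = 0x8, C[1] = 0xA, C[2] = 0xA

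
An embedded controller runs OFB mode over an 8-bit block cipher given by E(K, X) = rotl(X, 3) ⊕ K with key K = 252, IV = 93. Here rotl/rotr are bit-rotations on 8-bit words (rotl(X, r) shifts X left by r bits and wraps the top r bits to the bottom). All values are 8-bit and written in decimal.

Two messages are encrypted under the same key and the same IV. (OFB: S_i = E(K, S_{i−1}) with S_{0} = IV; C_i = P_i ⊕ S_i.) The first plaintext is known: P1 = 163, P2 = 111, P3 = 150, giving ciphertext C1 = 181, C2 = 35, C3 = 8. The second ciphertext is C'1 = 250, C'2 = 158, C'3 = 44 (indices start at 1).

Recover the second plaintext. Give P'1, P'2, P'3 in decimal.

In OFB with a reused IV, both messages share the same keystream S_i, so C_i ⊕ C'_i = P_i ⊕ P'_i and thus P'_i = P_i ⊕ C_i ⊕ C'_i.
P'1: 163 ⊕ 181 ⊕ 250 = 236.
P'2: 111 ⊕ 35 ⊕ 158 = 210.
P'3: 150 ⊕ 8 ⊕ 44 = 178.

P'1 = 236, P'2 = 210, P'3 = 178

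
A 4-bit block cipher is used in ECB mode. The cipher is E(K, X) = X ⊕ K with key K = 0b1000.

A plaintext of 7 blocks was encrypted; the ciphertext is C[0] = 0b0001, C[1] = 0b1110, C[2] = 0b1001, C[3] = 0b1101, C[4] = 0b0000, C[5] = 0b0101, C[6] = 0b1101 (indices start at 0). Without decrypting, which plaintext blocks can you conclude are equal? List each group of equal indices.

ECB encrypts each block independently with the same key, so equal ciphertext blocks imply equal plaintext blocks.
C[3] = C[6] = 0b1101, so P[3] = P[6].

P[3] = P[6]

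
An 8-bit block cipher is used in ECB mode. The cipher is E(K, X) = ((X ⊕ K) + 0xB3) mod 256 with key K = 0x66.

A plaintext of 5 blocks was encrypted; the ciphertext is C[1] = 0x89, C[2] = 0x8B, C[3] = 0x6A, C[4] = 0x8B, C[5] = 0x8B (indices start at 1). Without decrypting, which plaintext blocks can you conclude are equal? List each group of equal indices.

ECB encrypts each block independently with the same key, so equal ciphertext blocks imply equal plaintext blocks.
C[2] = C[4] = C[5] = 0x8B, so P[2] = P[4] = P[5].

P[2] = P[4] = P[5]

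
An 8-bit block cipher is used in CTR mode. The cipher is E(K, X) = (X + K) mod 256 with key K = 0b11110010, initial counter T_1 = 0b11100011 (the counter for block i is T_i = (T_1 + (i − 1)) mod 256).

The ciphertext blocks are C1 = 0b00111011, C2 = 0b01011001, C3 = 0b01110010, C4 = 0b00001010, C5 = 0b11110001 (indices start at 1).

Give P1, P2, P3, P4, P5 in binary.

P1 = 0b11101110, P2 = 0b10001111, P3 = 0b10100101, P4 = 0b11010010, P5 = 0b00101000

CTR decryption: S_i = E(K, T_i) where T_i is the counter for block i; P_i = C_i ⊕ S_i.
P1: T = 0b11100011, S = E(K, T) = 0b11010101; 0b00111011 ⊕ 0b11010101 = 0b11101110.
P2: T = 0b11100100, S = E(K, T) = 0b11010110; 0b01011001 ⊕ 0b11010110 = 0b10001111.
P3: T = 0b11100101, S = E(K, T) = 0b11010111; 0b01110010 ⊕ 0b11010111 = 0b10100101.
P4: T = 0b11100110, S = E(K, T) = 0b11011000; 0b00001010 ⊕ 0b11011000 = 0b11010010.
P5: T = 0b11100111, S = E(K, T) = 0b11011001; 0b11110001 ⊕ 0b11011001 = 0b00101000.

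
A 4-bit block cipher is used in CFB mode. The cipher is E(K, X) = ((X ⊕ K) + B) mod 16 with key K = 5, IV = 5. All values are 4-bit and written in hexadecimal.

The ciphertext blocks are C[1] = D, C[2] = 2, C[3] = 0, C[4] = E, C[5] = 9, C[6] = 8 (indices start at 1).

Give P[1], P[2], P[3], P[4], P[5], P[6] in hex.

CFB decryption: P_i = C_i ⊕ E(K, C_{i−1}), with C_{0} = IV.
P[1]: E(K, 5) = B; D ⊕ B = 6.
P[2]: E(K, D) = 3; 2 ⊕ 3 = 1.
P[3]: E(K, 2) = 2; 0 ⊕ 2 = 2.
P[4]: E(K, 0) = 0; E ⊕ 0 = E.
P[5]: E(K, E) = 6; 9 ⊕ 6 = F.
P[6]: E(K, 9) = 7; 8 ⊕ 7 = F.

P[1] = 6, P[2] = 1, P[3] = 2, P[4] = E, P[5] = F, P[6] = F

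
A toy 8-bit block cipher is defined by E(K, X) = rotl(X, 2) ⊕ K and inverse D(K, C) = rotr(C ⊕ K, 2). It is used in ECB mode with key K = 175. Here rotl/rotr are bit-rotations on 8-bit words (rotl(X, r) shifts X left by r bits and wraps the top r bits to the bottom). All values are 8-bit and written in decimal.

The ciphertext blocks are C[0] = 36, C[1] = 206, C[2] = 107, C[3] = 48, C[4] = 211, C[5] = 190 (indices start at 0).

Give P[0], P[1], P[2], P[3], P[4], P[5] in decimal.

P[0] = 226, P[1] = 88, P[2] = 49, P[3] = 231, P[4] = 31, P[5] = 68

ECB decryption: P_i = D(K, C_i).
P[0]: D(K, 36) = 226.
P[1]: D(K, 206) = 88.
P[2]: D(K, 107) = 49.
P[3]: D(K, 48) = 231.
P[4]: D(K, 211) = 31.
P[5]: D(K, 190) = 68.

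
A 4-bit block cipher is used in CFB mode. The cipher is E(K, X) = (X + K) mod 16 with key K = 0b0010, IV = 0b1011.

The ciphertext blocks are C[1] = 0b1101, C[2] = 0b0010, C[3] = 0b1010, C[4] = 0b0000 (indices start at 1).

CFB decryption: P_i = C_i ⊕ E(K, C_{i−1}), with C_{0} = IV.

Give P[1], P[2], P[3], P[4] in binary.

P[1]: E(K, 0b1011) = 0b1101; 0b1101 ⊕ 0b1101 = 0b0000.
P[2]: E(K, 0b1101) = 0b1111; 0b0010 ⊕ 0b1111 = 0b1101.
P[3]: E(K, 0b0010) = 0b0100; 0b1010 ⊕ 0b0100 = 0b1110.
P[4]: E(K, 0b1010) = 0b1100; 0b0000 ⊕ 0b1100 = 0b1100.

P[1] = 0b0000, P[2] = 0b1101, P[3] = 0b1110, P[4] = 0b1100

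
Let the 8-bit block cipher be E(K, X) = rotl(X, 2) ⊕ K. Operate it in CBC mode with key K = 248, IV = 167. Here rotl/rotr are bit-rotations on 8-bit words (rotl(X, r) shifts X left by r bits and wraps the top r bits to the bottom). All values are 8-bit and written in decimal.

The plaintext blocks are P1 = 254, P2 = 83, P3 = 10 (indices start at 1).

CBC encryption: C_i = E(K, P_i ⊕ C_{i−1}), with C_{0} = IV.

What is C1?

C1 = 157

C1: P1 ⊕ 167 = 89; E(K, 89) = 157.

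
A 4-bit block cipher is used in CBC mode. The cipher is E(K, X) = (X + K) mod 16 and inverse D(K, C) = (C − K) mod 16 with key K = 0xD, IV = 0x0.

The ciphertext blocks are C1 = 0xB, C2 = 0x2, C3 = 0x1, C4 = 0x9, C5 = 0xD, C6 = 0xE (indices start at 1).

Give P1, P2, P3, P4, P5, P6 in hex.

CBC decryption: P_i = D(K, C_i) ⊕ C_{i−1}, with C_{0} = IV.
P1: D(K, 0xB) = 0xE; 0xE ⊕ 0x0 = 0xE.
P2: D(K, 0x2) = 0x5; 0x5 ⊕ 0xB = 0xE.
P3: D(K, 0x1) = 0x4; 0x4 ⊕ 0x2 = 0x6.
P4: D(K, 0x9) = 0xC; 0xC ⊕ 0x1 = 0xD.
P5: D(K, 0xD) = 0x0; 0x0 ⊕ 0x9 = 0x9.
P6: D(K, 0xE) = 0x1; 0x1 ⊕ 0xD = 0xC.

P1 = 0xE, P2 = 0xE, P3 = 0x6, P4 = 0xD, P5 = 0x9, P6 = 0xC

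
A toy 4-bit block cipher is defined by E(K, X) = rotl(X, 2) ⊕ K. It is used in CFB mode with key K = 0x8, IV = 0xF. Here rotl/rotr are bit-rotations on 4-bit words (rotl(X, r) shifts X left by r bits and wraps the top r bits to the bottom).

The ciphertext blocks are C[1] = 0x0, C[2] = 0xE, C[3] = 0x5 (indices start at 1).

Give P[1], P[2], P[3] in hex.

P[1] = 0x7, P[2] = 0x6, P[3] = 0x6

CFB decryption: P_i = C_i ⊕ E(K, C_{i−1}), with C_{0} = IV.
P[1]: E(K, 0xF) = 0x7; 0x0 ⊕ 0x7 = 0x7.
P[2]: E(K, 0x0) = 0x8; 0xE ⊕ 0x8 = 0x6.
P[3]: E(K, 0xE) = 0x3; 0x5 ⊕ 0x3 = 0x6.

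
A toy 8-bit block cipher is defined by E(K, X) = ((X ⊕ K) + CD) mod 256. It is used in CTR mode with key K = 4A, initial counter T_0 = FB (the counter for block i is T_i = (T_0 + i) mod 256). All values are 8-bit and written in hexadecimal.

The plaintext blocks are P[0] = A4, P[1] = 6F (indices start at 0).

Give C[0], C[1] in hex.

CTR encryption: S_i = E(K, T_i) where T_i is the counter for block i; C_i = P_i ⊕ S_i.
C[0]: T = FB, S = E(K, T) = 7E; A4 ⊕ 7E = DA.
C[1]: T = FC, S = E(K, T) = 83; 6F ⊕ 83 = EC.

C[0] = DA, C[1] = EC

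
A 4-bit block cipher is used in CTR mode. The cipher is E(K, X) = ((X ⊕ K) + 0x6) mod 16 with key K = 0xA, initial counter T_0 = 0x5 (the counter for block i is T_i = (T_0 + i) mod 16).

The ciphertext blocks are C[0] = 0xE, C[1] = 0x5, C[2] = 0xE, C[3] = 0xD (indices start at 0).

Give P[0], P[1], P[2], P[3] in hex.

CTR decryption: S_i = E(K, T_i) where T_i is the counter for block i; P_i = C_i ⊕ S_i.
P[0]: T = 0x5, S = E(K, T) = 0x5; 0xE ⊕ 0x5 = 0xB.
P[1]: T = 0x6, S = E(K, T) = 0x2; 0x5 ⊕ 0x2 = 0x7.
P[2]: T = 0x7, S = E(K, T) = 0x3; 0xE ⊕ 0x3 = 0xD.
P[3]: T = 0x8, S = E(K, T) = 0x8; 0xD ⊕ 0x8 = 0x5.

P[0] = 0xB, P[1] = 0x7, P[2] = 0xD, P[3] = 0x5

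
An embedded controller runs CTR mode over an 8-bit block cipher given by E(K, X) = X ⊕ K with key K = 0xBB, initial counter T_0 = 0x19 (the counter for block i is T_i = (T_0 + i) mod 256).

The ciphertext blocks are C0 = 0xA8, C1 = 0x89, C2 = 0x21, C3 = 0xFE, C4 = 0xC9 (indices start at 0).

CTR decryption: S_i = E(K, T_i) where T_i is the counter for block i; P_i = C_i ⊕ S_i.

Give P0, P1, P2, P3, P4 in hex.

P0: T = 0x19, S = E(K, T) = 0xA2; 0xA8 ⊕ 0xA2 = 0x0A.
P1: T = 0x1A, S = E(K, T) = 0xA1; 0x89 ⊕ 0xA1 = 0x28.
P2: T = 0x1B, S = E(K, T) = 0xA0; 0x21 ⊕ 0xA0 = 0x81.
P3: T = 0x1C, S = E(K, T) = 0xA7; 0xFE ⊕ 0xA7 = 0x59.
P4: T = 0x1D, S = E(K, T) = 0xA6; 0xC9 ⊕ 0xA6 = 0x6F.

P0 = 0x0A, P1 = 0x28, P2 = 0x81, P3 = 0x59, P4 = 0x6F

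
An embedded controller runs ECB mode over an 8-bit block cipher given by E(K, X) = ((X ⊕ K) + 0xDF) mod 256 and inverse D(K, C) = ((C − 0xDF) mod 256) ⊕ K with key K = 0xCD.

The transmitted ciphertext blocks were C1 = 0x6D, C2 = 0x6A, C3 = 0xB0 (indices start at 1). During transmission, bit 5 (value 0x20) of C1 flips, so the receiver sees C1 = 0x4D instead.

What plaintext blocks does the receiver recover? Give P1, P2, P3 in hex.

ECB decryption: P_i = D(K, C_i).
Only C1 changed, to 0x4D. In ECB, a change in C_i affects only P_i. Decrypting the received ciphertext:
P1: D(K, 0x4D) = 0xA3.
P2: D(K, 0x6A) = 0x46.
P3: D(K, 0xB0) = 0x1C.
Blocks that differ from the original plaintext: P1.

P1 = 0xA3, P2 = 0x46, P3 = 0x1C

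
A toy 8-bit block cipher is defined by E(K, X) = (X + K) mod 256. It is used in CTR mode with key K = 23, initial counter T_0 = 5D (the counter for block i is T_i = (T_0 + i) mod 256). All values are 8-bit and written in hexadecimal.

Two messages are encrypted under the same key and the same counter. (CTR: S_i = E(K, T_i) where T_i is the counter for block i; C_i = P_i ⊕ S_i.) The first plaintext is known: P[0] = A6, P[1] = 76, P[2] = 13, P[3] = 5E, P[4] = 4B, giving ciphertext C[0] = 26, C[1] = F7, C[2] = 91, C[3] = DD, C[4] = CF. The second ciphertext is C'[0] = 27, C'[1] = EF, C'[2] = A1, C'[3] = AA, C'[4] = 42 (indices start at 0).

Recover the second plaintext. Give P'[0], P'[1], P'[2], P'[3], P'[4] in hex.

In CTR with a reused counter, both messages share the same keystream S_i, so C_i ⊕ C'_i = P_i ⊕ P'_i and thus P'_i = P_i ⊕ C_i ⊕ C'_i.
P'[0]: A6 ⊕ 26 ⊕ 27 = A7.
P'[1]: 76 ⊕ F7 ⊕ EF = 6E.
P'[2]: 13 ⊕ 91 ⊕ A1 = 23.
P'[3]: 5E ⊕ DD ⊕ AA = 29.
P'[4]: 4B ⊕ CF ⊕ 42 = C6.

P'[0] = A7, P'[1] = 6E, P'[2] = 23, P'[3] = 29, P'[4] = C6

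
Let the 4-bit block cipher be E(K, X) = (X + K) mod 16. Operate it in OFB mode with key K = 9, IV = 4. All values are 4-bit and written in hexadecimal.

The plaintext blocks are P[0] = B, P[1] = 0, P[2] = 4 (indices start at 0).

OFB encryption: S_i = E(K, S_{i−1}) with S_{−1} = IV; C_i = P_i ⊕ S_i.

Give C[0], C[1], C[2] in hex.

C[0]: S = E(K, 4) = D; B ⊕ D = 6.
C[1]: S = E(K, D) = 6; 0 ⊕ 6 = 6.
C[2]: S = E(K, 6) = F; 4 ⊕ F = B.

C[0] = 6, C[1] = 6, C[2] = B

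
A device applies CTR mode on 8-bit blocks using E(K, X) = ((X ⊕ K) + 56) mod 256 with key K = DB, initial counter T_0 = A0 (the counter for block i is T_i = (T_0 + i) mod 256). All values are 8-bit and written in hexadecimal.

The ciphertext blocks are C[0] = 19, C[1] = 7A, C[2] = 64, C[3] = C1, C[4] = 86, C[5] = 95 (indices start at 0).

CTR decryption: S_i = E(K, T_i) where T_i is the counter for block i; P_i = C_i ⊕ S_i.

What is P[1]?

P[1]: T = A1, S = E(K, T) = D0; 7A ⊕ D0 = AA.

P[1] = AA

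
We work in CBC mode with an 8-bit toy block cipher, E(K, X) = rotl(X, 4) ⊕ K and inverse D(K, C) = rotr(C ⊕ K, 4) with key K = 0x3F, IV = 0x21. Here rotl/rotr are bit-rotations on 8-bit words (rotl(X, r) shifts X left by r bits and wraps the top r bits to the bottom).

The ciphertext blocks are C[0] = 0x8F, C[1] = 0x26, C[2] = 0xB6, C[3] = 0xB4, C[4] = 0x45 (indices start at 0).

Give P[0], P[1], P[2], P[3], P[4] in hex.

P[0] = 0x2A, P[1] = 0x1E, P[2] = 0xBE, P[3] = 0x0E, P[4] = 0x13

CBC decryption: P_i = D(K, C_i) ⊕ C_{i−1}, with C_{−1} = IV.
P[0]: D(K, 0x8F) = 0x0B; 0x0B ⊕ 0x21 = 0x2A.
P[1]: D(K, 0x26) = 0x91; 0x91 ⊕ 0x8F = 0x1E.
P[2]: D(K, 0xB6) = 0x98; 0x98 ⊕ 0x26 = 0xBE.
P[3]: D(K, 0xB4) = 0xB8; 0xB8 ⊕ 0xB6 = 0x0E.
P[4]: D(K, 0x45) = 0xA7; 0xA7 ⊕ 0xB4 = 0x13.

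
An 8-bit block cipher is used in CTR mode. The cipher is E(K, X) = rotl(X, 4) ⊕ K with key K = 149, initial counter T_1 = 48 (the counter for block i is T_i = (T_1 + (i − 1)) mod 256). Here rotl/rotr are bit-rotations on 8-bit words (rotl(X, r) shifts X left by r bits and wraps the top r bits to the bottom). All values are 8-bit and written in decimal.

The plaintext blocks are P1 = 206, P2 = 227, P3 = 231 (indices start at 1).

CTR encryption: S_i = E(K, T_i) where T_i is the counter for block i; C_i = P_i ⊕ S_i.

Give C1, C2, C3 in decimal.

C1: T = 48, S = E(K, T) = 150; 206 ⊕ 150 = 88.
C2: T = 49, S = E(K, T) = 134; 227 ⊕ 134 = 101.
C3: T = 50, S = E(K, T) = 182; 231 ⊕ 182 = 81.

C1 = 88, C2 = 101, C3 = 81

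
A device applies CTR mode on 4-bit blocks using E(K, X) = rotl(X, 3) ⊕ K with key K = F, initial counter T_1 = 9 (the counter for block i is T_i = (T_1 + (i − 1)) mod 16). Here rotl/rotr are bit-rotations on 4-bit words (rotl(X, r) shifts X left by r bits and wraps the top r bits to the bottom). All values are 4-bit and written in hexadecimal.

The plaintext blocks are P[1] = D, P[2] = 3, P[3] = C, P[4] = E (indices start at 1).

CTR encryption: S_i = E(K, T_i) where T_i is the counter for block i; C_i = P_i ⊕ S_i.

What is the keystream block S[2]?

C[1]: T = 9, S = E(K, T) = 3; D ⊕ 3 = E.
C[2]: T = A, S = E(K, T) = A; 3 ⊕ A = 9.
So S[2] = A.

A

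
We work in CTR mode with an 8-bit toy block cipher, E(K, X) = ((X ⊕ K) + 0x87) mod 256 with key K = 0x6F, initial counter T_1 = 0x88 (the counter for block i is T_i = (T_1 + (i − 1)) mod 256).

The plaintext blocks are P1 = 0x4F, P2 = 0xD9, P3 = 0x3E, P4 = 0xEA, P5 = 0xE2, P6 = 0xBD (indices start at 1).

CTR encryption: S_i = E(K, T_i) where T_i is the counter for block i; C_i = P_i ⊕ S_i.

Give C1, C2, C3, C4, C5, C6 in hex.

C1: T = 0x88, S = E(K, T) = 0x6E; 0x4F ⊕ 0x6E = 0x21.
C2: T = 0x89, S = E(K, T) = 0x6D; 0xD9 ⊕ 0x6D = 0xB4.
C3: T = 0x8A, S = E(K, T) = 0x6C; 0x3E ⊕ 0x6C = 0x52.
C4: T = 0x8B, S = E(K, T) = 0x6B; 0xEA ⊕ 0x6B = 0x81.
C5: T = 0x8C, S = E(K, T) = 0x6A; 0xE2 ⊕ 0x6A = 0x88.
C6: T = 0x8D, S = E(K, T) = 0x69; 0xBD ⊕ 0x69 = 0xD4.

C1 = 0x21, C2 = 0xB4, C3 = 0x52, C4 = 0x81, C5 = 0x88, C6 = 0xD4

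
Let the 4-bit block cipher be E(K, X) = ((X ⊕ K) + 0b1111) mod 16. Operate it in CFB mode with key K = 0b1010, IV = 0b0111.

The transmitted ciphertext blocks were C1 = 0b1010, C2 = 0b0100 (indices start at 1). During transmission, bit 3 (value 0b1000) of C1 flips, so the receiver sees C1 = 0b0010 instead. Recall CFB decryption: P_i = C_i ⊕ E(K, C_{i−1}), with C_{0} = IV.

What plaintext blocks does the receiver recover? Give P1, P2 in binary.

P1 = 0b1110, P2 = 0b0011

Only C1 changed, to 0b0010. In CFB, a change in C_i flips the same bit in P_i and garbles P_{i+1}. Decrypting the received ciphertext:
P1: E(K, 0b0111) = 0b1100; 0b0010 ⊕ 0b1100 = 0b1110.
P2: E(K, 0b0010) = 0b0111; 0b0100 ⊕ 0b0111 = 0b0011.
Blocks that differ from the original plaintext: P1, P2.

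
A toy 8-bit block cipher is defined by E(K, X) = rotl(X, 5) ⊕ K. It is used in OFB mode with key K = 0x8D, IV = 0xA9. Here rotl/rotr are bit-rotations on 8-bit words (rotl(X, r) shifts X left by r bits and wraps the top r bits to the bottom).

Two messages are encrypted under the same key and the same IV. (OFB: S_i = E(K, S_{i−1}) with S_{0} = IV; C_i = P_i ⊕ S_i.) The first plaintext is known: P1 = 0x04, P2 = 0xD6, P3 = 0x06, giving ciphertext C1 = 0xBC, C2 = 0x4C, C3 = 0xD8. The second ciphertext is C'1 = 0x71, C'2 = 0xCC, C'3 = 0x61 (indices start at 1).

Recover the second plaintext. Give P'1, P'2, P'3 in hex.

P'1 = 0xC9, P'2 = 0x56, P'3 = 0xBF

In OFB with a reused IV, both messages share the same keystream S_i, so C_i ⊕ C'_i = P_i ⊕ P'_i and thus P'_i = P_i ⊕ C_i ⊕ C'_i.
P'1: 0x04 ⊕ 0xBC ⊕ 0x71 = 0xC9.
P'2: 0xD6 ⊕ 0x4C ⊕ 0xCC = 0x56.
P'3: 0x06 ⊕ 0xD8 ⊕ 0x61 = 0xBF.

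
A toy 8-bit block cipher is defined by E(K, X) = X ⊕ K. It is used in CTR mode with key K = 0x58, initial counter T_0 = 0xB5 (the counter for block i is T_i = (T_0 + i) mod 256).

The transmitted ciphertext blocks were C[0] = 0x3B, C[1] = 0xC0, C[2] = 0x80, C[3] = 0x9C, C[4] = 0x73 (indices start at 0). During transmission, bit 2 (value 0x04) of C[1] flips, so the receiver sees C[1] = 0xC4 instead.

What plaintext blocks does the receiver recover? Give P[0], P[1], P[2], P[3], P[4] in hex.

P[0] = 0xD6, P[1] = 0x2A, P[2] = 0x6F, P[3] = 0x7C, P[4] = 0x92

CTR decryption: S_i = E(K, T_i) where T_i is the counter for block i; P_i = C_i ⊕ S_i.
Only C[1] changed, to 0xC4. In CTR, a change in C_i flips the same bit in P_i only; the keystream is unaffected. Decrypting the received ciphertext:
P[0]: T = 0xB5, S = E(K, T) = 0xED; 0x3B ⊕ 0xED = 0xD6.
P[1]: T = 0xB6, S = E(K, T) = 0xEE; 0xC4 ⊕ 0xEE = 0x2A.
P[2]: T = 0xB7, S = E(K, T) = 0xEF; 0x80 ⊕ 0xEF = 0x6F.
P[3]: T = 0xB8, S = E(K, T) = 0xE0; 0x9C ⊕ 0xE0 = 0x7C.
P[4]: T = 0xB9, S = E(K, T) = 0xE1; 0x73 ⊕ 0xE1 = 0x92.
Blocks that differ from the original plaintext: P[1].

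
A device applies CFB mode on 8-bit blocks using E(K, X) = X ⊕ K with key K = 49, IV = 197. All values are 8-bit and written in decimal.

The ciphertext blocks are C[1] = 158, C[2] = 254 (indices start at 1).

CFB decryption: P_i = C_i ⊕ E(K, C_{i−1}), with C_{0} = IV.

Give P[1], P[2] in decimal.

P[1] = 106, P[2] = 81

P[1]: E(K, 197) = 244; 158 ⊕ 244 = 106.
P[2]: E(K, 158) = 175; 254 ⊕ 175 = 81.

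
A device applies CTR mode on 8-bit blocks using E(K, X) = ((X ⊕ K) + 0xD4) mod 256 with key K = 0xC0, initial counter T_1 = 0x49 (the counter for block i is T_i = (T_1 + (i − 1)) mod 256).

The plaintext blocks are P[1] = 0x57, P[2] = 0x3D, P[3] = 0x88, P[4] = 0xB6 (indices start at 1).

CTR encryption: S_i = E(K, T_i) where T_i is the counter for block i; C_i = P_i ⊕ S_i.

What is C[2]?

C[2] = 0x63

C[1]: T = 0x49, S = E(K, T) = 0x5D; 0x57 ⊕ 0x5D = 0x0A.
C[2]: T = 0x4A, S = E(K, T) = 0x5E; 0x3D ⊕ 0x5E = 0x63.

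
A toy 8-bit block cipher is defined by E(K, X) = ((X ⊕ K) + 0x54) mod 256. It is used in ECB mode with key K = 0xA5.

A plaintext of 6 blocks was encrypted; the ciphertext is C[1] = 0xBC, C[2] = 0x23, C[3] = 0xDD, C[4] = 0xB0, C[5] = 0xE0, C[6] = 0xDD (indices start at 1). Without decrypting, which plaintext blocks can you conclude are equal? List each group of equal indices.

ECB encrypts each block independently with the same key, so equal ciphertext blocks imply equal plaintext blocks.
C[3] = C[6] = 0xDD, so P[3] = P[6].

P[3] = P[6]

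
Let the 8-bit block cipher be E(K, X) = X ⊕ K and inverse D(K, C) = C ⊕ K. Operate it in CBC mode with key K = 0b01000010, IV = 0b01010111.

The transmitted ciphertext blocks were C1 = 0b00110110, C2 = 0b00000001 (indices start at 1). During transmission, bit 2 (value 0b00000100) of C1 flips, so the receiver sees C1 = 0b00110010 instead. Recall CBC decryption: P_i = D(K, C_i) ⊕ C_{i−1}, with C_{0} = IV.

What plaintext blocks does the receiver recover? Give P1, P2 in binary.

Only C1 changed, to 0b00110010. In CBC, a change in C_i garbles P_i and flips the same bit in P_{i+1}. Decrypting the received ciphertext:
P1: D(K, 0b00110010) = 0b01110000; 0b01110000 ⊕ 0b01010111 = 0b00100111.
P2: D(K, 0b00000001) = 0b01000011; 0b01000011 ⊕ 0b00110010 = 0b01110001.
Blocks that differ from the original plaintext: P1, P2.

P1 = 0b00100111, P2 = 0b01110001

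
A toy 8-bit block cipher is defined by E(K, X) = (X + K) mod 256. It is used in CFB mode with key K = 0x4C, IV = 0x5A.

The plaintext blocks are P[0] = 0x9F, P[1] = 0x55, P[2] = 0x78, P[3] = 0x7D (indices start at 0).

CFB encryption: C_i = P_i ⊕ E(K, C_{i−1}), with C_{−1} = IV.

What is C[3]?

C[3] = 0xCD

C[0]: E(K, 0x5A) = 0xA6; 0x9F ⊕ 0xA6 = 0x39.
C[1]: E(K, 0x39) = 0x85; 0x55 ⊕ 0x85 = 0xD0.
C[2]: E(K, 0xD0) = 0x1C; 0x78 ⊕ 0x1C = 0x64.
C[3]: E(K, 0x64) = 0xB0; 0x7D ⊕ 0xB0 = 0xCD.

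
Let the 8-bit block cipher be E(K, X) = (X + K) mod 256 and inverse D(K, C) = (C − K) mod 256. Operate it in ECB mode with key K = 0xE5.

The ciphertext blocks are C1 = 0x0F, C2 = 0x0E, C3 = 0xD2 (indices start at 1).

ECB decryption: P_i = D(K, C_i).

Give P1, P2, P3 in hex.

P1: D(K, 0x0F) = 0x2A.
P2: D(K, 0x0E) = 0x29.
P3: D(K, 0xD2) = 0xED.

P1 = 0x2A, P2 = 0x29, P3 = 0xED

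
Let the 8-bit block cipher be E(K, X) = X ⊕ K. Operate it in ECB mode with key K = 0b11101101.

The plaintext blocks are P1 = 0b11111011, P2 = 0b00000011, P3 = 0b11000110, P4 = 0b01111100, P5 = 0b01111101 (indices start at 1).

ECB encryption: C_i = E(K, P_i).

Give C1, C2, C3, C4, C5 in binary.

C1: E(K, 0b11111011) = 0b00010110.
C2: E(K, 0b00000011) = 0b11101110.
C3: E(K, 0b11000110) = 0b00101011.
C4: E(K, 0b01111100) = 0b10010001.
C5: E(K, 0b01111101) = 0b10010000.

C1 = 0b00010110, C2 = 0b11101110, C3 = 0b00101011, C4 = 0b10010001, C5 = 0b10010000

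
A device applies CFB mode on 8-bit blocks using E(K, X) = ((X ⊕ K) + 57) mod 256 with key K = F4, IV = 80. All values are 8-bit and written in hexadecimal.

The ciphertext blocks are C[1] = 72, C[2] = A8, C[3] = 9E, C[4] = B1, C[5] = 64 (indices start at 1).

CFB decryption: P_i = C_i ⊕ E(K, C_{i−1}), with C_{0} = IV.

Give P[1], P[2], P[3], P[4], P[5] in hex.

P[1] = B9, P[2] = 75, P[3] = 2D, P[4] = 70, P[5] = F8

P[1]: E(K, 80) = CB; 72 ⊕ CB = B9.
P[2]: E(K, 72) = DD; A8 ⊕ DD = 75.
P[3]: E(K, A8) = B3; 9E ⊕ B3 = 2D.
P[4]: E(K, 9E) = C1; B1 ⊕ C1 = 70.
P[5]: E(K, B1) = 9C; 64 ⊕ 9C = F8.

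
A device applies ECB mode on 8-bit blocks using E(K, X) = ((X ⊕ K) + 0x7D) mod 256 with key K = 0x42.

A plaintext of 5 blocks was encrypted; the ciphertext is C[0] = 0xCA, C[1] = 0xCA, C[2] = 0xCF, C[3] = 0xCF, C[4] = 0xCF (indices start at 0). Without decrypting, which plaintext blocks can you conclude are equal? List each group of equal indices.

P[0] = P[1]; P[2] = P[3] = P[4]

ECB encrypts each block independently with the same key, so equal ciphertext blocks imply equal plaintext blocks.
C[0] = C[1] = 0xCA, so P[0] = P[1].
C[2] = C[3] = C[4] = 0xCF, so P[2] = P[3] = P[4].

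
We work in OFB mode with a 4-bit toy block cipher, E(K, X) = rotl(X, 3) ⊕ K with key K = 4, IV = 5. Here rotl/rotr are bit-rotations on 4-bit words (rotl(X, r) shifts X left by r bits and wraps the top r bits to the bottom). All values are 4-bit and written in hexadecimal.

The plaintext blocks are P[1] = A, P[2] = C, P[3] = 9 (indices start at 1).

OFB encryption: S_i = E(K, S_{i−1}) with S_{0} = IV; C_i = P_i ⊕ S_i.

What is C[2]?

C[1]: S = E(K, 5) = E; A ⊕ E = 4.
C[2]: S = E(K, E) = 3; C ⊕ 3 = F.

C[2] = F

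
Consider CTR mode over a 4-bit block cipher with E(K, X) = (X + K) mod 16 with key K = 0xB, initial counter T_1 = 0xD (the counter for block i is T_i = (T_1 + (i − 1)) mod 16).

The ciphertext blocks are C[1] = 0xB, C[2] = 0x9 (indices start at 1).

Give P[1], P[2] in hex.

P[1] = 0x3, P[2] = 0x0

CTR decryption: S_i = E(K, T_i) where T_i is the counter for block i; P_i = C_i ⊕ S_i.
P[1]: T = 0xD, S = E(K, T) = 0x8; 0xB ⊕ 0x8 = 0x3.
P[2]: T = 0xE, S = E(K, T) = 0x9; 0x9 ⊕ 0x9 = 0x0.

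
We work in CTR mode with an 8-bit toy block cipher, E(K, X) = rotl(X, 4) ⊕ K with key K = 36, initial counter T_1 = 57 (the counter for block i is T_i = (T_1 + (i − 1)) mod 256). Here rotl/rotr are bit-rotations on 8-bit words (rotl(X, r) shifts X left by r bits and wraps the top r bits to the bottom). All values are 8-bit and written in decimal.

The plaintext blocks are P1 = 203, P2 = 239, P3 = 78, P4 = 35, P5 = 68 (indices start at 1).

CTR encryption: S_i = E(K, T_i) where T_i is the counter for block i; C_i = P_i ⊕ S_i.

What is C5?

C1: T = 57, S = E(K, T) = 183; 203 ⊕ 183 = 124.
C2: T = 58, S = E(K, T) = 135; 239 ⊕ 135 = 104.
C3: T = 59, S = E(K, T) = 151; 78 ⊕ 151 = 217.
C4: T = 60, S = E(K, T) = 231; 35 ⊕ 231 = 196.
C5: T = 61, S = E(K, T) = 247; 68 ⊕ 247 = 179.

C5 = 179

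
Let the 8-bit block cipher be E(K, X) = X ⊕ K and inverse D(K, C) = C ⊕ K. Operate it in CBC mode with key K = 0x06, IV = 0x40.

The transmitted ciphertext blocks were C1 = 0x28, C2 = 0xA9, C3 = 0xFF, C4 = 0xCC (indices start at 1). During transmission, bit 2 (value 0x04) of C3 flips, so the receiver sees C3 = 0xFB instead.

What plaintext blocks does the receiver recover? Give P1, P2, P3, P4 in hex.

P1 = 0x6E, P2 = 0x87, P3 = 0x54, P4 = 0x31

CBC decryption: P_i = D(K, C_i) ⊕ C_{i−1}, with C_{0} = IV.
Only C3 changed, to 0xFB. In CBC, a change in C_i garbles P_i and flips the same bit in P_{i+1}. Decrypting the received ciphertext:
P1: D(K, 0x28) = 0x2E; 0x2E ⊕ 0x40 = 0x6E.
P2: D(K, 0xA9) = 0xAF; 0xAF ⊕ 0x28 = 0x87.
P3: D(K, 0xFB) = 0xFD; 0xFD ⊕ 0xA9 = 0x54.
P4: D(K, 0xCC) = 0xCA; 0xCA ⊕ 0xFB = 0x31.
Blocks that differ from the original plaintext: P3, P4.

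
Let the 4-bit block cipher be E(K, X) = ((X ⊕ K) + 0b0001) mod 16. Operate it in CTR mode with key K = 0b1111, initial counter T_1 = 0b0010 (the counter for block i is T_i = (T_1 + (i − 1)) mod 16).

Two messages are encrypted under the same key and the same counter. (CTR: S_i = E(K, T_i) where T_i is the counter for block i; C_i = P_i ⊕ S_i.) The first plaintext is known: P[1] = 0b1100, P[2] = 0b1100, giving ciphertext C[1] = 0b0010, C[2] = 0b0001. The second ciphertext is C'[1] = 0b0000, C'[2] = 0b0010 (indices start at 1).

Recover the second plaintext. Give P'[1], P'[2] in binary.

P'[1] = 0b1110, P'[2] = 0b1111

In CTR with a reused counter, both messages share the same keystream S_i, so C_i ⊕ C'_i = P_i ⊕ P'_i and thus P'_i = P_i ⊕ C_i ⊕ C'_i.
P'[1]: 0b1100 ⊕ 0b0010 ⊕ 0b0000 = 0b1110.
P'[2]: 0b1100 ⊕ 0b0001 ⊕ 0b0010 = 0b1111.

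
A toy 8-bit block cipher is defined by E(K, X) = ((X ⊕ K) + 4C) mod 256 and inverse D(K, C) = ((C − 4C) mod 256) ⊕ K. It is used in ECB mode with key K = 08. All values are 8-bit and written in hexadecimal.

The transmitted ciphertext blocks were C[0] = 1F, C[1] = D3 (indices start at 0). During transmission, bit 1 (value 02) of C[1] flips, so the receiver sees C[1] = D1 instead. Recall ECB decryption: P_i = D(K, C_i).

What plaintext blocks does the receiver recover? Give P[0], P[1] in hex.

Only C[1] changed, to D1. In ECB, a change in C_i affects only P_i. Decrypting the received ciphertext:
P[0]: D(K, 1F) = DB.
P[1]: D(K, D1) = 8D.
Blocks that differ from the original plaintext: P[1].

P[0] = DB, P[1] = 8D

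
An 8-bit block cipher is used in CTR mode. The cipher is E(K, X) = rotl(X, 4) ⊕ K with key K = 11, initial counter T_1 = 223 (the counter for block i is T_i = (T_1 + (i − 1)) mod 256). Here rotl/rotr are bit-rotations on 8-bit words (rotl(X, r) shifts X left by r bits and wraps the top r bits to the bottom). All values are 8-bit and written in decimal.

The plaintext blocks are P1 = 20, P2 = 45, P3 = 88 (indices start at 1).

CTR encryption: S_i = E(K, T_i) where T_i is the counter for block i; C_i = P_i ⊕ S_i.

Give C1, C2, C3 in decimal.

C1 = 226, C2 = 40, C3 = 77

C1: T = 223, S = E(K, T) = 246; 20 ⊕ 246 = 226.
C2: T = 224, S = E(K, T) = 5; 45 ⊕ 5 = 40.
C3: T = 225, S = E(K, T) = 21; 88 ⊕ 21 = 77.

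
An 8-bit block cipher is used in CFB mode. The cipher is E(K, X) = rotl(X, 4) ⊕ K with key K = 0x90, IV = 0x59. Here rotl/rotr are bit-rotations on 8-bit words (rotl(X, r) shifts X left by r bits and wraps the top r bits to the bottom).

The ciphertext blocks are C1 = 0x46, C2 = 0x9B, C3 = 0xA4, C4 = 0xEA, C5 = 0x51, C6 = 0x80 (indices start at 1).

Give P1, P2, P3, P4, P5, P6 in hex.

P1 = 0x43, P2 = 0x6F, P3 = 0x8D, P4 = 0x30, P5 = 0x6F, P6 = 0x05

CFB decryption: P_i = C_i ⊕ E(K, C_{i−1}), with C_{0} = IV.
P1: E(K, 0x59) = 0x05; 0x46 ⊕ 0x05 = 0x43.
P2: E(K, 0x46) = 0xF4; 0x9B ⊕ 0xF4 = 0x6F.
P3: E(K, 0x9B) = 0x29; 0xA4 ⊕ 0x29 = 0x8D.
P4: E(K, 0xA4) = 0xDA; 0xEA ⊕ 0xDA = 0x30.
P5: E(K, 0xEA) = 0x3E; 0x51 ⊕ 0x3E = 0x6F.
P6: E(K, 0x51) = 0x85; 0x80 ⊕ 0x85 = 0x05.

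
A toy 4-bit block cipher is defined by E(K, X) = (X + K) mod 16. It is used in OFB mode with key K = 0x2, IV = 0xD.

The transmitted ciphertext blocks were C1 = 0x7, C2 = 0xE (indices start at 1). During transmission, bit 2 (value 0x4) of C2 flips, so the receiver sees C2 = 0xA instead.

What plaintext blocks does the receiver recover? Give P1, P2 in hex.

OFB decryption: S_i = E(K, S_{i−1}) with S_{0} = IV; P_i = C_i ⊕ S_i.
Only C2 changed, to 0xA. In OFB, a change in C_i flips the same bit in P_i only; the keystream is unaffected. Decrypting the received ciphertext:
P1: S = E(K, 0xD) = 0xF; 0x7 ⊕ 0xF = 0x8.
P2: S = E(K, 0xF) = 0x1; 0xA ⊕ 0x1 = 0xB.
Blocks that differ from the original plaintext: P2.

P1 = 0x8, P2 = 0xB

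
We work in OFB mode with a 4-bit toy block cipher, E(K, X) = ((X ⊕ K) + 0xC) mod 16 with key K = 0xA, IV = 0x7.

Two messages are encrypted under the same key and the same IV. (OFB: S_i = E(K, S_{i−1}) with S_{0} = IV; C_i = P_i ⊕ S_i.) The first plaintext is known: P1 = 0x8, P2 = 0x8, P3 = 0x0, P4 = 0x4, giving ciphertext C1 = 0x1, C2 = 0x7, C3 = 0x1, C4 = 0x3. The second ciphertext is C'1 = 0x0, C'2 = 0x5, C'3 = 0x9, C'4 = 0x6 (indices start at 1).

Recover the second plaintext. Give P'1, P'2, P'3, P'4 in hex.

In OFB with a reused IV, both messages share the same keystream S_i, so C_i ⊕ C'_i = P_i ⊕ P'_i and thus P'_i = P_i ⊕ C_i ⊕ C'_i.
P'1: 0x8 ⊕ 0x1 ⊕ 0x0 = 0x9.
P'2: 0x8 ⊕ 0x7 ⊕ 0x5 = 0xA.
P'3: 0x0 ⊕ 0x1 ⊕ 0x9 = 0x8.
P'4: 0x4 ⊕ 0x3 ⊕ 0x6 = 0x1.

P'1 = 0x9, P'2 = 0xA, P'3 = 0x8, P'4 = 0x1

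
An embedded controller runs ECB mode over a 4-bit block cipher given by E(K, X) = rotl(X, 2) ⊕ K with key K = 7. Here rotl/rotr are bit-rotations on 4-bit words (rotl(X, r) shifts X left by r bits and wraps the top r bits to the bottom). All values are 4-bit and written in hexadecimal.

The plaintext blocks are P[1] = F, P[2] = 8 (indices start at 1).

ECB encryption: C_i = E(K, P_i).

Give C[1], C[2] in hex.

C[1]: E(K, F) = 8.
C[2]: E(K, 8) = 5.

C[1] = 8, C[2] = 5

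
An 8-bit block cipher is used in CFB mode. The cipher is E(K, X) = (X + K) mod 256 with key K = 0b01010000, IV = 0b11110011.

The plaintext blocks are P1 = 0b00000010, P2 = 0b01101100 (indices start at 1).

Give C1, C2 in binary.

C1 = 0b01000001, C2 = 0b11111101

CFB encryption: C_i = P_i ⊕ E(K, C_{i−1}), with C_{0} = IV.
C1: E(K, 0b11110011) = 0b01000011; 0b00000010 ⊕ 0b01000011 = 0b01000001.
C2: E(K, 0b01000001) = 0b10010001; 0b01101100 ⊕ 0b10010001 = 0b11111101.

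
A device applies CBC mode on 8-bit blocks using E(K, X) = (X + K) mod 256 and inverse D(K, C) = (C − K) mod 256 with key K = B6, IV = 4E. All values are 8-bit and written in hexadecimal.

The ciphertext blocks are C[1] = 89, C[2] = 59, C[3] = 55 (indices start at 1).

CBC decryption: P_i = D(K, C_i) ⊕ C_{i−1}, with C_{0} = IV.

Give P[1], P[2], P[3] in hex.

P[1]: D(K, 89) = D3; D3 ⊕ 4E = 9D.
P[2]: D(K, 59) = A3; A3 ⊕ 89 = 2A.
P[3]: D(K, 55) = 9F; 9F ⊕ 59 = C6.

P[1] = 9D, P[2] = 2A, P[3] = C6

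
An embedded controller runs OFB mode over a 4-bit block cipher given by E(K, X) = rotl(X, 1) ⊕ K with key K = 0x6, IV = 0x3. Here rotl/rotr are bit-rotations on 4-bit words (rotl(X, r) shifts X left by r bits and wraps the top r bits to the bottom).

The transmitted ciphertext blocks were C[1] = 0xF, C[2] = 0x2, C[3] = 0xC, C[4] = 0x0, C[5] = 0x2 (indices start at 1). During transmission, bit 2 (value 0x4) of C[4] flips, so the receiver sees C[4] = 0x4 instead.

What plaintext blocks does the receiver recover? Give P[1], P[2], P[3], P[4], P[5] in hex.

P[1] = 0xF, P[2] = 0x4, P[3] = 0x6, P[4] = 0x7, P[5] = 0x2

OFB decryption: S_i = E(K, S_{i−1}) with S_{0} = IV; P_i = C_i ⊕ S_i.
Only C[4] changed, to 0x4. In OFB, a change in C_i flips the same bit in P_i only; the keystream is unaffected. Decrypting the received ciphertext:
P[1]: S = E(K, 0x3) = 0x0; 0xF ⊕ 0x0 = 0xF.
P[2]: S = E(K, 0x0) = 0x6; 0x2 ⊕ 0x6 = 0x4.
P[3]: S = E(K, 0x6) = 0xA; 0xC ⊕ 0xA = 0x6.
P[4]: S = E(K, 0xA) = 0x3; 0x4 ⊕ 0x3 = 0x7.
P[5]: S = E(K, 0x3) = 0x0; 0x2 ⊕ 0x0 = 0x2.
Blocks that differ from the original plaintext: P[4].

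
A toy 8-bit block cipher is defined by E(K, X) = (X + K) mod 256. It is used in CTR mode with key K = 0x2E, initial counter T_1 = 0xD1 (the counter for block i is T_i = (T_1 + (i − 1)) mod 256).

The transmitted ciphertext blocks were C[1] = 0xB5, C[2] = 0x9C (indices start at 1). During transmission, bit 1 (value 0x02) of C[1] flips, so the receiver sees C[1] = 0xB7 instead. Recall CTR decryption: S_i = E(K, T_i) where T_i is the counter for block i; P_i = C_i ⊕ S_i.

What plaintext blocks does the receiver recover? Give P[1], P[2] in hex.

P[1] = 0x48, P[2] = 0x9C

Only C[1] changed, to 0xB7. In CTR, a change in C_i flips the same bit in P_i only; the keystream is unaffected. Decrypting the received ciphertext:
P[1]: T = 0xD1, S = E(K, T) = 0xFF; 0xB7 ⊕ 0xFF = 0x48.
P[2]: T = 0xD2, S = E(K, T) = 0x00; 0x9C ⊕ 0x00 = 0x9C.
Blocks that differ from the original plaintext: P[1].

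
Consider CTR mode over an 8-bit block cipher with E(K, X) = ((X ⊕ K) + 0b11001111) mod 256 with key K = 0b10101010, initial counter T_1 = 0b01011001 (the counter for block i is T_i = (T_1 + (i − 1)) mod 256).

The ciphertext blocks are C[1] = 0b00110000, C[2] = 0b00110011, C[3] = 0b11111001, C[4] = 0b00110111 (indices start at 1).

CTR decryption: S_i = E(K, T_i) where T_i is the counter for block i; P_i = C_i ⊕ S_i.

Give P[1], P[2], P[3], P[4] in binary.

P[1]: T = 0b01011001, S = E(K, T) = 0b11000010; 0b00110000 ⊕ 0b11000010 = 0b11110010.
P[2]: T = 0b01011010, S = E(K, T) = 0b10111111; 0b00110011 ⊕ 0b10111111 = 0b10001100.
P[3]: T = 0b01011011, S = E(K, T) = 0b11000000; 0b11111001 ⊕ 0b11000000 = 0b00111001.
P[4]: T = 0b01011100, S = E(K, T) = 0b11000101; 0b00110111 ⊕ 0b11000101 = 0b11110010.

P[1] = 0b11110010, P[2] = 0b10001100, P[3] = 0b00111001, P[4] = 0b11110010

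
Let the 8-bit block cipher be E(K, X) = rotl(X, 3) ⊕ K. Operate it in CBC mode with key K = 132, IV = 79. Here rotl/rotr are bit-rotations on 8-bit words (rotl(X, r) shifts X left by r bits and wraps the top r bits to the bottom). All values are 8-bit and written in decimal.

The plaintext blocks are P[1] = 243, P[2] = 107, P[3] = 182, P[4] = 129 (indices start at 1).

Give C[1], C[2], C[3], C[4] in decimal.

C[1] = 97, C[2] = 212, C[3] = 151, C[4] = 52

CBC encryption: C_i = E(K, P_i ⊕ C_{i−1}), with C_{0} = IV.
C[1]: P[1] ⊕ 79 = 188; E(K, 188) = 97.
C[2]: P[2] ⊕ 97 = 10; E(K, 10) = 212.
C[3]: P[3] ⊕ 212 = 98; E(K, 98) = 151.
C[4]: P[4] ⊕ 151 = 22; E(K, 22) = 52.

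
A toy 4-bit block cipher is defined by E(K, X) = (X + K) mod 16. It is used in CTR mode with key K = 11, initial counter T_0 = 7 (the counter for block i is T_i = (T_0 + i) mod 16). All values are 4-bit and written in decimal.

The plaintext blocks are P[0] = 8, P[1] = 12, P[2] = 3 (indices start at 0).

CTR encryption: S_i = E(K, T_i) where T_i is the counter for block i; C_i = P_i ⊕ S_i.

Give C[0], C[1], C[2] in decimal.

C[0]: T = 7, S = E(K, T) = 2; 8 ⊕ 2 = 10.
C[1]: T = 8, S = E(K, T) = 3; 12 ⊕ 3 = 15.
C[2]: T = 9, S = E(K, T) = 4; 3 ⊕ 4 = 7.

C[0] = 10, C[1] = 15, C[2] = 7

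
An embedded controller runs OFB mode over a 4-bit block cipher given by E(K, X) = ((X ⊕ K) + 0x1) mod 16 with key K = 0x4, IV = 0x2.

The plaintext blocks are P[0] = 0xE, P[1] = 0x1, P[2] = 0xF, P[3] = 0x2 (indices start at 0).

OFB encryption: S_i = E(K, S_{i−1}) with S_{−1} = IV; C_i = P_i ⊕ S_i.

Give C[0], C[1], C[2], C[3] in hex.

C[0] = 0x9, C[1] = 0x5, C[2] = 0xE, C[3] = 0x4

C[0]: S = E(K, 0x2) = 0x7; 0xE ⊕ 0x7 = 0x9.
C[1]: S = E(K, 0x7) = 0x4; 0x1 ⊕ 0x4 = 0x5.
C[2]: S = E(K, 0x4) = 0x1; 0xF ⊕ 0x1 = 0xE.
C[3]: S = E(K, 0x1) = 0x6; 0x2 ⊕ 0x6 = 0x4.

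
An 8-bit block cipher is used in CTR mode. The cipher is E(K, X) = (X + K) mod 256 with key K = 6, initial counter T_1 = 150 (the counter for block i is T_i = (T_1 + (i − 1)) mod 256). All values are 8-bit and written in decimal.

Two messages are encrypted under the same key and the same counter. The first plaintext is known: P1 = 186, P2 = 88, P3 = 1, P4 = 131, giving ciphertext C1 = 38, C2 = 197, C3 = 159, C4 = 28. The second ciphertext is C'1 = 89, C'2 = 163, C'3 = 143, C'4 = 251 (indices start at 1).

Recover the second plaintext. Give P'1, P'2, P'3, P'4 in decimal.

In CTR with a reused counter, both messages share the same keystream S_i, so C_i ⊕ C'_i = P_i ⊕ P'_i and thus P'_i = P_i ⊕ C_i ⊕ C'_i.
P'1: 186 ⊕ 38 ⊕ 89 = 197.
P'2: 88 ⊕ 197 ⊕ 163 = 62.
P'3: 1 ⊕ 159 ⊕ 143 = 17.
P'4: 131 ⊕ 28 ⊕ 251 = 100.

P'1 = 197, P'2 = 62, P'3 = 17, P'4 = 100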